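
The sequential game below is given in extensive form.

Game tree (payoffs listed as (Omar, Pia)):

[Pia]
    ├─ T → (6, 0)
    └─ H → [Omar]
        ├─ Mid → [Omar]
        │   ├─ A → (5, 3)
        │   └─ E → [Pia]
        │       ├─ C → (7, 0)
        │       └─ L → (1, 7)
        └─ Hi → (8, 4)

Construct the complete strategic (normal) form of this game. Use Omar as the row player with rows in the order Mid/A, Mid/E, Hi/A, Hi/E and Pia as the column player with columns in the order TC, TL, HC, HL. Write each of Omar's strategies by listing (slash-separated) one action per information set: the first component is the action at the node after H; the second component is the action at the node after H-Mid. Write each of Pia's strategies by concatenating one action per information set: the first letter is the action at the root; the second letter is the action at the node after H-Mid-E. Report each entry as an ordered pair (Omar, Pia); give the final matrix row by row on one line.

            TC       TL       HC       HL
Mid/A    (6,0)    (6,0)    (5,3)    (5,3)
Mid/E    (6,0)    (6,0)    (7,0)    (1,7)
 Hi/A    (6,0)    (6,0)    (8,4)    (8,4)
 Hi/E    (6,0)    (6,0)    (8,4)    (8,4)

Mid/A: (6,0) (6,0) (5,3) (5,3) | Mid/E: (6,0) (6,0) (7,0) (1,7) | Hi/A: (6,0) (6,0) (8,4) (8,4) | Hi/E: (6,0) (6,0) (8,4) (8,4)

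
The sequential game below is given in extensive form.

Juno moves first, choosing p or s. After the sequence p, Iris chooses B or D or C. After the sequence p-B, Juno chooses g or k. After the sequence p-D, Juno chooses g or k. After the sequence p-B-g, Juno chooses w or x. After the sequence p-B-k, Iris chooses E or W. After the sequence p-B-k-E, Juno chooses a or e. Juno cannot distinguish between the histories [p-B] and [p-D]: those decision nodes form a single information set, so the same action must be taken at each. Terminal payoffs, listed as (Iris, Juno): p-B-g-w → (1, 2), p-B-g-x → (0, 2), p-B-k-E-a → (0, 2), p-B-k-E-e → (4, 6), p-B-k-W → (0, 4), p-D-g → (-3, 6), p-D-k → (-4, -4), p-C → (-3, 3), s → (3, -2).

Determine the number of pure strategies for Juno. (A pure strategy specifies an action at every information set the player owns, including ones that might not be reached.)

16

Juno owns the root with actions {p, s} — two choices.
Juno owns the information set {p-B, p-D} with actions {g, k} — two choices.
Juno owns the node after p-B-g with actions {w, x} — two choices.
Juno owns the node after p-B-k-E with actions {a, e} — two choices.
A pure strategy fixes one action at each information set independently, so the count is the product 2 × 2 × 2 × 2 = 16.
(For reference, Iris has 6 pure strategies, giving a 16×6 normal-form matrix.)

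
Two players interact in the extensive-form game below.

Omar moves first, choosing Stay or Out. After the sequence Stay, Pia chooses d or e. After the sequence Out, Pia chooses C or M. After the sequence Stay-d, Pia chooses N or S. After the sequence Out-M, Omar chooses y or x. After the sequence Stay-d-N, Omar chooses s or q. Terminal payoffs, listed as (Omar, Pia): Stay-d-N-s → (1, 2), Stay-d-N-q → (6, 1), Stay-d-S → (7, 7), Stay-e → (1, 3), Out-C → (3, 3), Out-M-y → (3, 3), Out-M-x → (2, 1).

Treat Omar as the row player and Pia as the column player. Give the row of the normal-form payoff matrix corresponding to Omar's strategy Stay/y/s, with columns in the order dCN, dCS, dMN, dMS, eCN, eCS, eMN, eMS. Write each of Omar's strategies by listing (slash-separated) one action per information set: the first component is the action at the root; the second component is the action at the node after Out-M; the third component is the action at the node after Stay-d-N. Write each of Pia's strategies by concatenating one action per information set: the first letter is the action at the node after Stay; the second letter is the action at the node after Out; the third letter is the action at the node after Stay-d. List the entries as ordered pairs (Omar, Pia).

vs dCN: Omar plays Stay → Pia plays d at [Stay] → Pia plays N at [Stay-d] → Omar plays s at [Stay-d-N] → (1, 2)
vs dCS: Omar plays Stay → Pia plays d at [Stay] → Pia plays S at [Stay-d] → (7, 7)
vs dMN: Omar plays Stay → Pia plays d at [Stay] → Pia plays N at [Stay-d] → Omar plays s at [Stay-d-N] → (1, 2)
vs dMS: Omar plays Stay → Pia plays d at [Stay] → Pia plays S at [Stay-d] → (7, 7)
vs eCN: Omar plays Stay → Pia plays e at [Stay] → (1, 3)
vs eCS: Omar plays Stay → Pia plays e at [Stay] → (1, 3)
vs eMN: Omar plays Stay → Pia plays e at [Stay] → (1, 3)
vs eMS: Omar plays Stay → Pia plays e at [Stay] → (1, 3)

(1,2) (7,7) (1,2) (7,7) (1,3) (1,3) (1,3) (1,3)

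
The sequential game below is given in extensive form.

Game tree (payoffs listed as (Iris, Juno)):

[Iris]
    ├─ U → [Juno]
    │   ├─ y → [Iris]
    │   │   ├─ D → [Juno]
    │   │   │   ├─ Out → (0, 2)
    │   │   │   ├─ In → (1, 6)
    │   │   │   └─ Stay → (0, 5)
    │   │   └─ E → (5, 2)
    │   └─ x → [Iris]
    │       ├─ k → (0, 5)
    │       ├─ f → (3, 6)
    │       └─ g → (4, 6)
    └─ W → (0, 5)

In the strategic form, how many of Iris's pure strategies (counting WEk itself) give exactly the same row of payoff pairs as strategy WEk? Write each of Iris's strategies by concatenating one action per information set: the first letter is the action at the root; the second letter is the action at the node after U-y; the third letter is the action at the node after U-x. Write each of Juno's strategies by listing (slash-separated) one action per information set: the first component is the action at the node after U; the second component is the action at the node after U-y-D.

Row for WEk (columns y/Out, y/In, y/Stay, x/Out, x/In, x/Stay): (0,5) (0,5) (0,5) (0,5) (0,5) (0,5).
Under WEk, Iris's choice at the node after U-y and at the node after U-x can never be reached regardless of what Juno does, so varying those choices leaves every outcome unchanged.
Holding the reachable choices fixed and varying the unreachable ones freely already gives 2 × 3 = 6 equivalent strategies.
No other strategy reproduces this row, so those 6 are the full class: WDk, WDf, WDg, WEk, WEf, WEg.

6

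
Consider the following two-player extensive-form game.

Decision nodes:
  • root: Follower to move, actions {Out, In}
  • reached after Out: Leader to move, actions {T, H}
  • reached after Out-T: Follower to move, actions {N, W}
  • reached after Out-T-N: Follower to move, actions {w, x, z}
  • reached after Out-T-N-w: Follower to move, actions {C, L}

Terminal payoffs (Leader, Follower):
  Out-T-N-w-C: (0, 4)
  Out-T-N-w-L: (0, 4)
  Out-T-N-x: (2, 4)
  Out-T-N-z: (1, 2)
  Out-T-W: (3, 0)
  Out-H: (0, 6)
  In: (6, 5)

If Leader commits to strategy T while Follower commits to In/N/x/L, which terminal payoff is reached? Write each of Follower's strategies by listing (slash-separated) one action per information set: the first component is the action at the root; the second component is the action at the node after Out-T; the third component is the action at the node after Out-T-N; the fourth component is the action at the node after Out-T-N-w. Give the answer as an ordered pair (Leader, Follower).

Trace the play path from the root:
  Follower plays In
→ terminal payoff (6, 5).
(Leader's choice at the node after Out is never reached on this path, so it doesn't affect the outcome.)

(6, 5)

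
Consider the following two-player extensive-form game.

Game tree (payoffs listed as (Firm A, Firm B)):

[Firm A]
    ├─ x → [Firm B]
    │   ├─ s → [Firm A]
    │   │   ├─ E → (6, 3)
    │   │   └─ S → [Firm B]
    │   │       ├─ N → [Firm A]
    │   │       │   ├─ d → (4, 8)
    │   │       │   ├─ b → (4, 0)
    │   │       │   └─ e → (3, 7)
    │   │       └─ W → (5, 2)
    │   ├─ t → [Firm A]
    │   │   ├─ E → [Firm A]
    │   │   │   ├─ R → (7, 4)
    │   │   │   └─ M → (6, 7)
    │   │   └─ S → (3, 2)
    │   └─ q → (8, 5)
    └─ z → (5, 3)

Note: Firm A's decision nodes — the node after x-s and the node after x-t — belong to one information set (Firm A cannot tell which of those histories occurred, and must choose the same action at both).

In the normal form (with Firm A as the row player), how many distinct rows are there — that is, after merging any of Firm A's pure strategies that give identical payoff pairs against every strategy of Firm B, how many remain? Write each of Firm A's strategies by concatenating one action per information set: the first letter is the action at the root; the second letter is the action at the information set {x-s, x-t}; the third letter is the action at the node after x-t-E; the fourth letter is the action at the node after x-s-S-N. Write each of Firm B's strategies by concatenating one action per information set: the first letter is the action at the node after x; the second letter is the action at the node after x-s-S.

Firm A has 24 pure strategies: xERd, xERb, xERe, xEMd, xEMb, xEMe, xSRd, xSRb, xSRe, xSMd, xSMb, xSMe, zERd, zERb, zERe, zEMd, zEMb, zEMe, zSRd, zSRb, zSRe, zSMd, zSMb, zSMe. Columns: sN, sW, tN, tW, qN, qW.
{xERd, xERb, xERe} → row (6,3) (6,3) (7,4) (7,4) (8,5) (8,5)
{xEMd, xEMb, xEMe} → row (6,3) (6,3) (6,7) (6,7) (8,5) (8,5)
{xSRd, xSMd} → row (4,8) (5,2) (3,2) (3,2) (8,5) (8,5)
{xSRb, xSMb} → row (4,0) (5,2) (3,2) (3,2) (8,5) (8,5)
{xSRe, xSMe} → row (3,7) (5,2) (3,2) (3,2) (8,5) (8,5)
{zERd, zERb, zERe, zEMd, zEMb, zEMe, zSRd, zSRb, zSRe, zSMd, zSMb, zSMe} → row (5,3) (5,3) (5,3) (5,3) (5,3) (5,3)
That's 6 distinct rows out of 24 strategies.

6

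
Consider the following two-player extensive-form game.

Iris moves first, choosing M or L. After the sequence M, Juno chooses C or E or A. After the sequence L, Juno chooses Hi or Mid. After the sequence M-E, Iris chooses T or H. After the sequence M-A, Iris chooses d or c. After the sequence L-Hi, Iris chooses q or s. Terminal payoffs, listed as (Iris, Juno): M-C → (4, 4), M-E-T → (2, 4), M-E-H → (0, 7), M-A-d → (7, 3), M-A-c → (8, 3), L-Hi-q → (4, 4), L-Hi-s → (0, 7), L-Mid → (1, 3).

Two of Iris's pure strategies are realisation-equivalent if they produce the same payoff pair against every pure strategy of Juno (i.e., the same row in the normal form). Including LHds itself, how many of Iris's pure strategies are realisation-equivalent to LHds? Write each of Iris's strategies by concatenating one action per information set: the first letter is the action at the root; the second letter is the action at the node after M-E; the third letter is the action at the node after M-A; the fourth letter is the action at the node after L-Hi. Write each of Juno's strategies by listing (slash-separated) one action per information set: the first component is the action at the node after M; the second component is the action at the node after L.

Row for LHds (columns C/Hi, C/Mid, E/Hi, E/Mid, A/Hi, A/Mid): (0,7) (1,3) (0,7) (1,3) (0,7) (1,3).
Under LHds, Iris's choice at the node after M-E and at the node after M-A can never be reached regardless of what Juno does, so varying those choices leaves every outcome unchanged.
Holding the reachable choices fixed and varying the unreachable ones freely already gives 2 × 2 = 4 equivalent strategies.
No other strategy reproduces this row, so those 4 are the full class: LTds, LTcs, LHds, LHcs.

4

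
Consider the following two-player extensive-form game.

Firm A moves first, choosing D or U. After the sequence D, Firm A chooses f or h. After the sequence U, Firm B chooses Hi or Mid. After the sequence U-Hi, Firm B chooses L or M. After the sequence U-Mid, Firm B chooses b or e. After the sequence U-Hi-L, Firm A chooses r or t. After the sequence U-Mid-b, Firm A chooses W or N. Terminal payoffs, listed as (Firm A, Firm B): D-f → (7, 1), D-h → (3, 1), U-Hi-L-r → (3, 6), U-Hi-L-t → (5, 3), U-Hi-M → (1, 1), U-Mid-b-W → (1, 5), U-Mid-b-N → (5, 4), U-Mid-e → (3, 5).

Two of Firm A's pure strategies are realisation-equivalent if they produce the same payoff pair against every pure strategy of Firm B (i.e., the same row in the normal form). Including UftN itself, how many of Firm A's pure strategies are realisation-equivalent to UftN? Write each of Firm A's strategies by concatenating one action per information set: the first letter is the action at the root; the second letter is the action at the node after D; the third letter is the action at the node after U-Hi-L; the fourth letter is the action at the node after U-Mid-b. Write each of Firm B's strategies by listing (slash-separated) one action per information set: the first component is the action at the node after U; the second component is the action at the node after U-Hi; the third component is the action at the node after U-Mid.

2

Row for UftN (columns Hi/L/b, Hi/L/e, Hi/M/b, Hi/M/e, Mid/L/b, Mid/L/e, Mid/M/b, Mid/M/e): (5,3) (5,3) (1,1) (1,1) (5,4) (3,5) (5,4) (3,5).
Under UftN, Firm A's choice at the node after D can never be reached regardless of what Firm B does, so varying those choices leaves every outcome unchanged.
Holding the reachable choices fixed and varying the unreachable one freely already gives 2 equivalent strategies.
No other strategy reproduces this row, so those 2 are the full class: UftN, UhtN.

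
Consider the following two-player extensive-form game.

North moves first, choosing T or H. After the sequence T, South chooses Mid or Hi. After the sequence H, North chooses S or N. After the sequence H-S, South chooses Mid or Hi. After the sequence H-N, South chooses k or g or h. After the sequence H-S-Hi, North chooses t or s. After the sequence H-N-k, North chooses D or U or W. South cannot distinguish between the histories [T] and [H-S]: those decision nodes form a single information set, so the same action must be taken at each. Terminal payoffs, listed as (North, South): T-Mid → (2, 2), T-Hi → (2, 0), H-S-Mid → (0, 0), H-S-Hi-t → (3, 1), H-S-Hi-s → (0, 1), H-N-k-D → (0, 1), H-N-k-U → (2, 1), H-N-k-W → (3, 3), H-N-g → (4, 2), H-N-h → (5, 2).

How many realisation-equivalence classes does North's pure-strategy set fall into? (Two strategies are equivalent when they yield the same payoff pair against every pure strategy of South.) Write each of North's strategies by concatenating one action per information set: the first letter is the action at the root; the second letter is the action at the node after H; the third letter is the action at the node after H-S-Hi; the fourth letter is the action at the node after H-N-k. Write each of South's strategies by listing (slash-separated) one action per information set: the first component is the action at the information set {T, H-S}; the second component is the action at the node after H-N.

6

North has 24 pure strategies: TStD, TStU, TStW, TSsD, TSsU, TSsW, TNtD, TNtU, TNtW, TNsD, TNsU, TNsW, HStD, HStU, HStW, HSsD, HSsU, HSsW, HNtD, HNtU, HNtW, HNsD, HNsU, HNsW. Columns: Mid/k, Mid/g, Mid/h, Hi/k, Hi/g, Hi/h.
{TStD, TStU, TStW, TSsD, TSsU, TSsW, TNtD, TNtU, TNtW, TNsD, TNsU, TNsW} → row (2,2) (2,2) (2,2) (2,0) (2,0) (2,0)
{HStD, HStU, HStW} → row (0,0) (0,0) (0,0) (3,1) (3,1) (3,1)
{HSsD, HSsU, HSsW} → row (0,0) (0,0) (0,0) (0,1) (0,1) (0,1)
{HNtD, HNsD} → row (0,1) (4,2) (5,2) (0,1) (4,2) (5,2)
{HNtU, HNsU} → row (2,1) (4,2) (5,2) (2,1) (4,2) (5,2)
{HNtW, HNsW} → row (3,3) (4,2) (5,2) (3,3) (4,2) (5,2)
That's 6 distinct rows out of 24 strategies.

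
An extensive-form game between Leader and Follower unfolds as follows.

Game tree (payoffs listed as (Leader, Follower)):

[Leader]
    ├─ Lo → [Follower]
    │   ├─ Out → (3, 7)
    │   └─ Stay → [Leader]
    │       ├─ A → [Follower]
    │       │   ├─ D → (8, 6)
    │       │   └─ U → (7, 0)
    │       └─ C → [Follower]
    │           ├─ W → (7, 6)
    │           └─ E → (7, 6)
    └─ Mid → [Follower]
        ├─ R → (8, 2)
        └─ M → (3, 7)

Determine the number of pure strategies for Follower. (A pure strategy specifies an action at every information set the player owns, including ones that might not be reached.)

Follower owns the node after Lo with actions {Out, Stay} — two choices.
Follower owns the node after Mid with actions {R, M} — two choices.
Follower owns the node after Lo-Stay-A with actions {D, U} — two choices.
Follower owns the node after Lo-Stay-C with actions {W, E} — two choices.
A pure strategy fixes one action at each information set independently, so the count is the product 2 × 2 × 2 × 2 = 16.
(For reference, Leader has 4 pure strategies, giving a 16×4 normal-form matrix.)

16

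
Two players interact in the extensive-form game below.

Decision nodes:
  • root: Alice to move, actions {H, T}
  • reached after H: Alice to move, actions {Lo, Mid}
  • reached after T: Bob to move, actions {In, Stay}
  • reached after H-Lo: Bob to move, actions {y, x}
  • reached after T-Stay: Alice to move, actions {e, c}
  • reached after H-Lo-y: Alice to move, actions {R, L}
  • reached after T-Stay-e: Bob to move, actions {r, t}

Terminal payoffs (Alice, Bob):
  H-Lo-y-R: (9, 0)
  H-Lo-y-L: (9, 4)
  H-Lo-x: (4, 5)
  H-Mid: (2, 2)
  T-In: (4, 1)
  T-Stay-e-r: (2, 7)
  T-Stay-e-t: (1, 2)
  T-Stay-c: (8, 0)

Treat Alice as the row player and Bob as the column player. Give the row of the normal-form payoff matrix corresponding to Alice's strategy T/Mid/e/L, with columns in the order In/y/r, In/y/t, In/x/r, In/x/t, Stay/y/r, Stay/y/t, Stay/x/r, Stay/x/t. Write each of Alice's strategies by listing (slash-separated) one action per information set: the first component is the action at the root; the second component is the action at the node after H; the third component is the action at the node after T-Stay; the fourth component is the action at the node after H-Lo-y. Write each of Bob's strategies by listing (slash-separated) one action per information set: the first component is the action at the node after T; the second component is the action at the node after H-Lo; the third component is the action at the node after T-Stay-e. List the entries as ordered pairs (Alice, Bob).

vs In/y/r: Alice plays T → Bob plays In at [T] → (4, 1)
vs In/y/t: Alice plays T → Bob plays In at [T] → (4, 1)
vs In/x/r: Alice plays T → Bob plays In at [T] → (4, 1)
vs In/x/t: Alice plays T → Bob plays In at [T] → (4, 1)
vs Stay/y/r: Alice plays T → Bob plays Stay at [T] → Alice plays e at [T-Stay] → Bob plays r at [T-Stay-e] → (2, 7)
vs Stay/y/t: Alice plays T → Bob plays Stay at [T] → Alice plays e at [T-Stay] → Bob plays t at [T-Stay-e] → (1, 2)
vs Stay/x/r: Alice plays T → Bob plays Stay at [T] → Alice plays e at [T-Stay] → Bob plays r at [T-Stay-e] → (2, 7)
vs Stay/x/t: Alice plays T → Bob plays Stay at [T] → Alice plays e at [T-Stay] → Bob plays t at [T-Stay-e] → (1, 2)

(4,1) (4,1) (4,1) (4,1) (2,7) (1,2) (2,7) (1,2)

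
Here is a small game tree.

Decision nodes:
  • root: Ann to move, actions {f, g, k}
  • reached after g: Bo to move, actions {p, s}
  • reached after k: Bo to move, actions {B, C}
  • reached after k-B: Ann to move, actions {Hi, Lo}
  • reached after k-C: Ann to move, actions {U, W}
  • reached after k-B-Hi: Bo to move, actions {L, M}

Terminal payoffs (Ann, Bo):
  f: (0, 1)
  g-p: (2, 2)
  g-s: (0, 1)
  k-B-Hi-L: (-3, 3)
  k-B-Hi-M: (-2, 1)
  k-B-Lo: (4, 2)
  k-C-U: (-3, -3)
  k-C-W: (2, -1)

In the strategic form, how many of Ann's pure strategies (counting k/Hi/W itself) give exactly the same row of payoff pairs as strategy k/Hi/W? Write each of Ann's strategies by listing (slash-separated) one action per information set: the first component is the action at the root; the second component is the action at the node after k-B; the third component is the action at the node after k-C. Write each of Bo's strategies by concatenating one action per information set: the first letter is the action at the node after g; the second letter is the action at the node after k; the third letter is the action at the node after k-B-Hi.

Row for k/Hi/W (columns pBL, pBM, pCL, pCM, sBL, sBM, sCL, sCM): (-3,3) (-2,1) (2,-1) (2,-1) (-3,3) (-2,1) (2,-1) (2,-1).
Every one of Ann's information sets is on the play path for some reply by Bo when Ann follows k/Hi/W.
Changing the action at any of them therefore changes at least one column, so only k/Hi/W itself gives this row.

1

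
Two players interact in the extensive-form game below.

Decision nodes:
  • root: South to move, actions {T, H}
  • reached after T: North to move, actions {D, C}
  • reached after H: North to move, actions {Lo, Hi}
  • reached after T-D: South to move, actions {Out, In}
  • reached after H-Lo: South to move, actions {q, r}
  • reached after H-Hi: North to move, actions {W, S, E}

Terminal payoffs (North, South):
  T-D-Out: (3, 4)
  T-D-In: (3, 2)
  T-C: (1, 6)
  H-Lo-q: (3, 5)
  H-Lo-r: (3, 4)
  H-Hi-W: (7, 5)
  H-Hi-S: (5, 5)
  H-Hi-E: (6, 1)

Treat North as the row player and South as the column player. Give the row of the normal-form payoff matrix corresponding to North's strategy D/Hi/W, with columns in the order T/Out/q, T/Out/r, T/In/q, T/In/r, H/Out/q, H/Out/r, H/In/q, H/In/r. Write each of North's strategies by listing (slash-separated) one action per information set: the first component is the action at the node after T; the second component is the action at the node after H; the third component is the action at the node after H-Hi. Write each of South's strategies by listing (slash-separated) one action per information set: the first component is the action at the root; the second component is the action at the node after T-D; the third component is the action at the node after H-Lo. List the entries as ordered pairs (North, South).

vs T/Out/q: South plays T → North plays D at [T] → South plays Out at [T-D] → (3, 4)
vs T/Out/r: South plays T → North plays D at [T] → South plays Out at [T-D] → (3, 4)
vs T/In/q: South plays T → North plays D at [T] → South plays In at [T-D] → (3, 2)
vs T/In/r: South plays T → North plays D at [T] → South plays In at [T-D] → (3, 2)
vs H/Out/q: South plays H → North plays Hi at [H] → North plays W at [H-Hi] → (7, 5)
vs H/Out/r: South plays H → North plays Hi at [H] → North plays W at [H-Hi] → (7, 5)
vs H/In/q: South plays H → North plays Hi at [H] → North plays W at [H-Hi] → (7, 5)
vs H/In/r: South plays H → North plays Hi at [H] → North plays W at [H-Hi] → (7, 5)

(3,4) (3,4) (3,2) (3,2) (7,5) (7,5) (7,5) (7,5)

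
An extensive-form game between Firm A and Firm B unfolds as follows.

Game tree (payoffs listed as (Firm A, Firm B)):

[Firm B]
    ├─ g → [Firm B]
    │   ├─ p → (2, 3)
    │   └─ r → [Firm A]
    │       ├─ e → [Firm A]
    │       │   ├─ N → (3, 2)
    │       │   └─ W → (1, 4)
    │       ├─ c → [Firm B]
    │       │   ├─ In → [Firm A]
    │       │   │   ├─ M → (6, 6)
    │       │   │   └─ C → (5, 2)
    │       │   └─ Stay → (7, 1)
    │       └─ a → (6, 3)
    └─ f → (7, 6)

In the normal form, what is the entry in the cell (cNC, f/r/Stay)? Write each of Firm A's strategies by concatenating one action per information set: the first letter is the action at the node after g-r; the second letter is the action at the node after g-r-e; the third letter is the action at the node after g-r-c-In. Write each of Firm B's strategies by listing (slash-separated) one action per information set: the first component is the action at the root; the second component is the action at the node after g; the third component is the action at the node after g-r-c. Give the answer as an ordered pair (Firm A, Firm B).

Trace the play path from the root:
  Firm B plays f
→ terminal payoff (7, 6).
(Firm A's choice at the node after g-r is never reached on this path, so it doesn't affect the outcome.)

(7, 6)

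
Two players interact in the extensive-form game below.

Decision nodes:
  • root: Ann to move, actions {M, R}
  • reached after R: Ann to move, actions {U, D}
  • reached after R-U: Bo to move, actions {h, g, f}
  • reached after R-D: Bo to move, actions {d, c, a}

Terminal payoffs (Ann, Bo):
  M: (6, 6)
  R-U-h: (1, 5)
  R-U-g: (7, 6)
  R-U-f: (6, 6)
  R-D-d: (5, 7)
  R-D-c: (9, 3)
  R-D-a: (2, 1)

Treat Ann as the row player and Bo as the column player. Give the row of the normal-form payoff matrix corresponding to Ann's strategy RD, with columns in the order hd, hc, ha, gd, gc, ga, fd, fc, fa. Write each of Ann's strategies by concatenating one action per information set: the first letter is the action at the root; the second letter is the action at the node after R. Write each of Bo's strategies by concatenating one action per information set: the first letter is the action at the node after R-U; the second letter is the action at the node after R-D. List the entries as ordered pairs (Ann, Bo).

vs hd: Ann plays R → Ann plays D at [R] → Bo plays d at [R-D] → (5, 7)
vs hc: Ann plays R → Ann plays D at [R] → Bo plays c at [R-D] → (9, 3)
vs ha: Ann plays R → Ann plays D at [R] → Bo plays a at [R-D] → (2, 1)
vs gd: Ann plays R → Ann plays D at [R] → Bo plays d at [R-D] → (5, 7)
vs gc: Ann plays R → Ann plays D at [R] → Bo plays c at [R-D] → (9, 3)
vs ga: Ann plays R → Ann plays D at [R] → Bo plays a at [R-D] → (2, 1)
vs fd: Ann plays R → Ann plays D at [R] → Bo plays d at [R-D] → (5, 7)
vs fc: Ann plays R → Ann plays D at [R] → Bo plays c at [R-D] → (9, 3)
vs fa: Ann plays R → Ann plays D at [R] → Bo plays a at [R-D] → (2, 1)

(5,7) (9,3) (2,1) (5,7) (9,3) (2,1) (5,7) (9,3) (2,1)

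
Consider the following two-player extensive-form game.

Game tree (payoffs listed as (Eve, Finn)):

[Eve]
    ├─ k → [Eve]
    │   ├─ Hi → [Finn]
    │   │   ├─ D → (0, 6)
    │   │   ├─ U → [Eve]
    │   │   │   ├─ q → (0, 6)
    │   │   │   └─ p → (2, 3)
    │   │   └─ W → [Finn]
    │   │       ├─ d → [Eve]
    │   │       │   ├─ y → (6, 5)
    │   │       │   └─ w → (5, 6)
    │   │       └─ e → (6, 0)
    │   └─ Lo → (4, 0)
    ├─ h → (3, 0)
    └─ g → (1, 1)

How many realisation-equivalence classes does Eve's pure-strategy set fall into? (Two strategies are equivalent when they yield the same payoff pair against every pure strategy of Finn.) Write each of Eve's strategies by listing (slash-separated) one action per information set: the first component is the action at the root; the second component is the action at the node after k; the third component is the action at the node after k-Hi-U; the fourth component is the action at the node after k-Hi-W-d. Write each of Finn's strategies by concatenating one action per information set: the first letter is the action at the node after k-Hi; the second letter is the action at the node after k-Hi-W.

Eve has 24 pure strategies: k/Hi/q/y, k/Hi/q/w, k/Hi/p/y, k/Hi/p/w, k/Lo/q/y, k/Lo/q/w, k/Lo/p/y, k/Lo/p/w, h/Hi/q/y, h/Hi/q/w, h/Hi/p/y, h/Hi/p/w, h/Lo/q/y, h/Lo/q/w, h/Lo/p/y, h/Lo/p/w, g/Hi/q/y, g/Hi/q/w, g/Hi/p/y, g/Hi/p/w, g/Lo/q/y, g/Lo/q/w, g/Lo/p/y, g/Lo/p/w. Columns: Dd, De, Ud, Ue, Wd, We.
{k/Hi/q/y} → row (0,6) (0,6) (0,6) (0,6) (6,5) (6,0)
{k/Hi/q/w} → row (0,6) (0,6) (0,6) (0,6) (5,6) (6,0)
{k/Hi/p/y} → row (0,6) (0,6) (2,3) (2,3) (6,5) (6,0)
{k/Hi/p/w} → row (0,6) (0,6) (2,3) (2,3) (5,6) (6,0)
{k/Lo/q/y, k/Lo/q/w, k/Lo/p/y, k/Lo/p/w} → row (4,0) (4,0) (4,0) (4,0) (4,0) (4,0)
{h/Hi/q/y, h/Hi/q/w, h/Hi/p/y, h/Hi/p/w, h/Lo/q/y, h/Lo/q/w, h/Lo/p/y, h/Lo/p/w} → row (3,0) (3,0) (3,0) (3,0) (3,0) (3,0)
{g/Hi/q/y, g/Hi/q/w, g/Hi/p/y, g/Hi/p/w, g/Lo/q/y, g/Lo/q/w, g/Lo/p/y, g/Lo/p/w} → row (1,1) (1,1) (1,1) (1,1) (1,1) (1,1)
That's 7 distinct rows out of 24 strategies.

7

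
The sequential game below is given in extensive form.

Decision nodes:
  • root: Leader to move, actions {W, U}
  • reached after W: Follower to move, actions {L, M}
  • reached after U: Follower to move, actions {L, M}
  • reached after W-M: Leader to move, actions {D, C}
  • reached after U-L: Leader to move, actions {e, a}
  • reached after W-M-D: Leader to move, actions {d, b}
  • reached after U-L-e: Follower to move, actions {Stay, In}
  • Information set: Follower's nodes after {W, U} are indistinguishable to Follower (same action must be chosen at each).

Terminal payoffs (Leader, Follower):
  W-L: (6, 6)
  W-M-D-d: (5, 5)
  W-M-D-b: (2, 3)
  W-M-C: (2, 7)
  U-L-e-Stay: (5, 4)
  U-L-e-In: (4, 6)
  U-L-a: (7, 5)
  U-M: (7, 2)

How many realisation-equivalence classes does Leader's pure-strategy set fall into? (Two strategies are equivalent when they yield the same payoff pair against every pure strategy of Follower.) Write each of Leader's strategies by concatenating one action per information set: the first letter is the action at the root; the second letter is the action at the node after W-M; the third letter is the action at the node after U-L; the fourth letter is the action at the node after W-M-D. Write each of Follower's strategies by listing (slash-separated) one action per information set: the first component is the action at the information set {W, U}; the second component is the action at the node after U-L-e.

5

Leader has 16 pure strategies: WDed, WDeb, WDad, WDab, WCed, WCeb, WCad, WCab, UDed, UDeb, UDad, UDab, UCed, UCeb, UCad, UCab. Columns: L/Stay, L/In, M/Stay, M/In.
{WDed, WDad} → row (6,6) (6,6) (5,5) (5,5)
{WDeb, WDab} → row (6,6) (6,6) (2,3) (2,3)
{WCed, WCeb, WCad, WCab} → row (6,6) (6,6) (2,7) (2,7)
{UDed, UDeb, UCed, UCeb} → row (5,4) (4,6) (7,2) (7,2)
{UDad, UDab, UCad, UCab} → row (7,5) (7,5) (7,2) (7,2)
That's 5 distinct rows out of 16 strategies.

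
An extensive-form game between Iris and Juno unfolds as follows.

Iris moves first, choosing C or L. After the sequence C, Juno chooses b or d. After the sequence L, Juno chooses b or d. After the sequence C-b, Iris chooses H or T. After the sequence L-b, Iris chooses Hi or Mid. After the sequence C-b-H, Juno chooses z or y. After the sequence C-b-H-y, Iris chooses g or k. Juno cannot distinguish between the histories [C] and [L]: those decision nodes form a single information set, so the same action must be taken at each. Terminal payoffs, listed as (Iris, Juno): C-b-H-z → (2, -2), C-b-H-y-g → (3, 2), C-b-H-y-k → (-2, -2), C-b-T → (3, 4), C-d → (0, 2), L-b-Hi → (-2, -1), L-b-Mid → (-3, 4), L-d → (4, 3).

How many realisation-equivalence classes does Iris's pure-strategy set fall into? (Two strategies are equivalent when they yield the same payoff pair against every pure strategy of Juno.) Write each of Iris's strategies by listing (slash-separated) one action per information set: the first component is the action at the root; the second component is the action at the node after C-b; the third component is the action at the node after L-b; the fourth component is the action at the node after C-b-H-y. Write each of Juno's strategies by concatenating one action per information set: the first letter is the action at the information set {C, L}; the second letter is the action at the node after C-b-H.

Iris has 16 pure strategies: C/H/Hi/g, C/H/Hi/k, C/H/Mid/g, C/H/Mid/k, C/T/Hi/g, C/T/Hi/k, C/T/Mid/g, C/T/Mid/k, L/H/Hi/g, L/H/Hi/k, L/H/Mid/g, L/H/Mid/k, L/T/Hi/g, L/T/Hi/k, L/T/Mid/g, L/T/Mid/k. Columns: bz, by, dz, dy.
{C/H/Hi/g, C/H/Mid/g} → row (2,-2) (3,2) (0,2) (0,2)
{C/H/Hi/k, C/H/Mid/k} → row (2,-2) (-2,-2) (0,2) (0,2)
{C/T/Hi/g, C/T/Hi/k, C/T/Mid/g, C/T/Mid/k} → row (3,4) (3,4) (0,2) (0,2)
{L/H/Hi/g, L/H/Hi/k, L/T/Hi/g, L/T/Hi/k} → row (-2,-1) (-2,-1) (4,3) (4,3)
{L/H/Mid/g, L/H/Mid/k, L/T/Mid/g, L/T/Mid/k} → row (-3,4) (-3,4) (4,3) (4,3)
That's 5 distinct rows out of 16 strategies.

5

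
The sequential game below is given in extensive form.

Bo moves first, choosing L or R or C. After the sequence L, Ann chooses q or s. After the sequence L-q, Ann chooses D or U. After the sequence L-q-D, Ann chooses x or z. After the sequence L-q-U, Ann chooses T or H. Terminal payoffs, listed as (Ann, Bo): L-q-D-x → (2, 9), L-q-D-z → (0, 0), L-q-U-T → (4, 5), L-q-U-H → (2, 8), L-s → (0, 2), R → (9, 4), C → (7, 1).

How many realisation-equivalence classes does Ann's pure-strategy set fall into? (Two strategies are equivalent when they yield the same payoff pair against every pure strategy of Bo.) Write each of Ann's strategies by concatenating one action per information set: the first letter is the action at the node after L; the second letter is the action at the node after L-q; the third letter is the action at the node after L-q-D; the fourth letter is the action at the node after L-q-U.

Ann has 16 pure strategies: qDxT, qDxH, qDzT, qDzH, qUxT, qUxH, qUzT, qUzH, sDxT, sDxH, sDzT, sDzH, sUxT, sUxH, sUzT, sUzH. Columns: L, R, C.
{qDxT, qDxH} → row (2,9) (9,4) (7,1)
{qDzT, qDzH} → row (0,0) (9,4) (7,1)
{qUxT, qUzT} → row (4,5) (9,4) (7,1)
{qUxH, qUzH} → row (2,8) (9,4) (7,1)
{sDxT, sDxH, sDzT, sDzH, sUxT, sUxH, sUzT, sUzH} → row (0,2) (9,4) (7,1)
That's 5 distinct rows out of 16 strategies.

5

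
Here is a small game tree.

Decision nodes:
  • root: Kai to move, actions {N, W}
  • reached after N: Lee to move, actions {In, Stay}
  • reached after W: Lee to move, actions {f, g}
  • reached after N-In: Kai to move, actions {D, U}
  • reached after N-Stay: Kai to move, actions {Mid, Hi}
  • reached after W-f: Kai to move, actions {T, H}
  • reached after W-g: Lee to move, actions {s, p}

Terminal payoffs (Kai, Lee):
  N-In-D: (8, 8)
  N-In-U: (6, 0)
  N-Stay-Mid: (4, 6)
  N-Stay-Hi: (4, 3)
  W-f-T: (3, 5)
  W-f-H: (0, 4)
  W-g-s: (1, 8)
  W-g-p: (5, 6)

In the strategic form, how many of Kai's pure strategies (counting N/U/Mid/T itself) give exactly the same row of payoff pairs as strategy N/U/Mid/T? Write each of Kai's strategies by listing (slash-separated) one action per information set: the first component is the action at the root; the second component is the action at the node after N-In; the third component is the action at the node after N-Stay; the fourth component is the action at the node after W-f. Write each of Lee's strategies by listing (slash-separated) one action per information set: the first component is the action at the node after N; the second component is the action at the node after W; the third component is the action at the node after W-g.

Row for N/U/Mid/T (columns In/f/s, In/f/p, In/g/s, In/g/p, Stay/f/s, Stay/f/p, Stay/g/s, Stay/g/p): (6,0) (6,0) (6,0) (6,0) (4,6) (4,6) (4,6) (4,6).
Under N/U/Mid/T, Kai's choice at the node after W-f can never be reached regardless of what Lee does, so varying those choices leaves every outcome unchanged.
Holding the reachable choices fixed and varying the unreachable one freely already gives 2 equivalent strategies.
No other strategy reproduces this row, so those 2 are the full class: N/U/Mid/T, N/U/Mid/H.

2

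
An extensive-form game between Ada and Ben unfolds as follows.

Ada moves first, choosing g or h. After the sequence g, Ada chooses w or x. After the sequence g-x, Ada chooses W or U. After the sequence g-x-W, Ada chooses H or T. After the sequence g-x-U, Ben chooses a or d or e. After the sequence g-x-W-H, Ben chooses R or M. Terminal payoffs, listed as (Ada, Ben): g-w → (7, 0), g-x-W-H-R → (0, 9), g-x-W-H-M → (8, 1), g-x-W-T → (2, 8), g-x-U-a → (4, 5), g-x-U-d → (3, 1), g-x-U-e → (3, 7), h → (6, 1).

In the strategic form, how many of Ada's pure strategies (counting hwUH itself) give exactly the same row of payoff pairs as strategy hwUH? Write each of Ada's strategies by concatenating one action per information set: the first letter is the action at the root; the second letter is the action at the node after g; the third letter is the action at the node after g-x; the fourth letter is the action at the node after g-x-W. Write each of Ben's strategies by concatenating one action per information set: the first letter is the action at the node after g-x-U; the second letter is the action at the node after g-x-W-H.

Row for hwUH (columns aR, aM, dR, dM, eR, eM): (6,1) (6,1) (6,1) (6,1) (6,1) (6,1).
Under hwUH, Ada's choice at the node after g and at the node after g-x and at the node after g-x-W can never be reached regardless of what Ben does, so varying those choices leaves every outcome unchanged.
Holding the reachable choices fixed and varying the unreachable ones freely already gives 2 × 2 × 2 = 8 equivalent strategies.
No other strategy reproduces this row, so those 8 are the full class: hwWH, hwWT, hwUH, hwUT, hxWH, hxWT, hxUH, hxUT.

8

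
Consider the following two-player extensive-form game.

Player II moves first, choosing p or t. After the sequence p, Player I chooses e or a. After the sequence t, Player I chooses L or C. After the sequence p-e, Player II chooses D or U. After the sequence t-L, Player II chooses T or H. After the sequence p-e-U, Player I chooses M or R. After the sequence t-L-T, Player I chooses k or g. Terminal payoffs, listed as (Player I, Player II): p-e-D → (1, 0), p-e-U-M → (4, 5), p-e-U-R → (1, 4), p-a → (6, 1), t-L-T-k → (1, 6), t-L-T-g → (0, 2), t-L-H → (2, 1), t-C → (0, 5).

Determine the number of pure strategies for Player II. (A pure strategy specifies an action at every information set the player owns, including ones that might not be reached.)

8

Player II owns the root with actions {p, t} — two choices.
Player II owns the node after p-e with actions {D, U} — two choices.
Player II owns the node after t-L with actions {T, H} — two choices.
A pure strategy fixes one action at each information set independently, so the count is the product 2 × 2 × 2 = 8.
(For reference, Player I has 16 pure strategies, giving a 8×16 normal-form matrix.)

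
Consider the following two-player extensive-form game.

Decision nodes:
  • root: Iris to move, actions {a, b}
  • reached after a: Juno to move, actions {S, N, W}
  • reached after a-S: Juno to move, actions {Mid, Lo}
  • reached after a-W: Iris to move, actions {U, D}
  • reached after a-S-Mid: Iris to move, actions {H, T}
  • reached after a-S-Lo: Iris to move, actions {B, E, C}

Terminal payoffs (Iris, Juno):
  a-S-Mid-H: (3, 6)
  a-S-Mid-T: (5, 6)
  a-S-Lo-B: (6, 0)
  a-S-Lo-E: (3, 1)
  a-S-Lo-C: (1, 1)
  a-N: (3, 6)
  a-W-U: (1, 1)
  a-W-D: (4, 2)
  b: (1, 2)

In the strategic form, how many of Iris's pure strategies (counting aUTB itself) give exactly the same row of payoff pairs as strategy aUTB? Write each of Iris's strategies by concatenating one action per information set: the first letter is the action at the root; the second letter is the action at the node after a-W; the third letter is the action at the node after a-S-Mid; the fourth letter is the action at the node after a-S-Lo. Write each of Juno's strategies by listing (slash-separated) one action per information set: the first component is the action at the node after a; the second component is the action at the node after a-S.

1

Row for aUTB (columns S/Mid, S/Lo, N/Mid, N/Lo, W/Mid, W/Lo): (5,6) (6,0) (3,6) (3,6) (1,1) (1,1).
Every one of Iris's information sets is on the play path for some reply by Juno when Iris follows aUTB.
Changing the action at any of them therefore changes at least one column, so only aUTB itself gives this row.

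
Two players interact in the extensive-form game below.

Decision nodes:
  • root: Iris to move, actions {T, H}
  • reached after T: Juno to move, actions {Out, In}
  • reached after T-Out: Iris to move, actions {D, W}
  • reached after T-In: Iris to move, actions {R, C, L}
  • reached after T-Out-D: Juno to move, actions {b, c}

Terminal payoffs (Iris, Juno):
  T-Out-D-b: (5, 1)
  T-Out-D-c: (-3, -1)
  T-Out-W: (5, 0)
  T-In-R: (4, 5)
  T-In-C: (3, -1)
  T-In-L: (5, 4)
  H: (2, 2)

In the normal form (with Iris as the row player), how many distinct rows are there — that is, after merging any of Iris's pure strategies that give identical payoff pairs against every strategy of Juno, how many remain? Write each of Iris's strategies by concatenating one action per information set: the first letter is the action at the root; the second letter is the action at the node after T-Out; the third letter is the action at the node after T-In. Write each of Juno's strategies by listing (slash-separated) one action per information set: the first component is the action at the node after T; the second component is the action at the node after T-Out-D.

Iris has 12 pure strategies: TDR, TDC, TDL, TWR, TWC, TWL, HDR, HDC, HDL, HWR, HWC, HWL. Columns: Out/b, Out/c, In/b, In/c.
{TDR} → row (5,1) (-3,-1) (4,5) (4,5)
{TDC} → row (5,1) (-3,-1) (3,-1) (3,-1)
{TDL} → row (5,1) (-3,-1) (5,4) (5,4)
{TWR} → row (5,0) (5,0) (4,5) (4,5)
{TWC} → row (5,0) (5,0) (3,-1) (3,-1)
{TWL} → row (5,0) (5,0) (5,4) (5,4)
{HDR, HDC, HDL, HWR, HWC, HWL} → row (2,2) (2,2) (2,2) (2,2)
That's 7 distinct rows out of 12 strategies.

7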